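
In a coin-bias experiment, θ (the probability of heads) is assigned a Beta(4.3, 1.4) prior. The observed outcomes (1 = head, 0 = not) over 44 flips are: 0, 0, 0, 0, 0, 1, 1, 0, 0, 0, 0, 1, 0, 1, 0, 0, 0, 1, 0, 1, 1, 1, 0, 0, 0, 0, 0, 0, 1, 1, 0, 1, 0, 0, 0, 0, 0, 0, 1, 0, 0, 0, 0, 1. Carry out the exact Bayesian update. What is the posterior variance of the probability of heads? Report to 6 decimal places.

The Beta prior is conjugate to a Binomial/Bernoulli likelihood; the update adds successes to α and failures to β.
Posterior: Beta(α+k, β+n−k) = Beta(4.3+13, 1.4+31) = Beta(17.3, 32.4).
Var = αβ/((α+β)²(α+β+1)) = 17.3·32.4/(49.7²·50.7) = 0.004476.

0.004476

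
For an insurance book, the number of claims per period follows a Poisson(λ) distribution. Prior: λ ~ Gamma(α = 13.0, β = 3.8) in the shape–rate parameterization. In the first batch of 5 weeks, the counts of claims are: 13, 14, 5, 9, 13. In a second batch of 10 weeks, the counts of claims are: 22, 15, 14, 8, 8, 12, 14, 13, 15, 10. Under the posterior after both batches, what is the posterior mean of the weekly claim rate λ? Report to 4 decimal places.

10.5319

With a Gamma(shape α, rate β) prior, the Poisson likelihood is conjugate: the posterior is Gamma(α + ΣXᵢ, β + n).
Batch 1: sum of counts S = 54 over n = 5 weeks.
After batch 1: Gamma(α+S, β+n) = Gamma(13.0+54, 3.8+5) = Gamma(67.0, 8.8).
Batch 2: sum of counts S = 131 over n = 10 weeks.
After batch 2: Gamma(α+S, β+n) = Gamma(67.0+131, 8.8+10) = Gamma(198.0, 18.8).
Posterior mean = α/β = 198.0/18.8 = 10.5319.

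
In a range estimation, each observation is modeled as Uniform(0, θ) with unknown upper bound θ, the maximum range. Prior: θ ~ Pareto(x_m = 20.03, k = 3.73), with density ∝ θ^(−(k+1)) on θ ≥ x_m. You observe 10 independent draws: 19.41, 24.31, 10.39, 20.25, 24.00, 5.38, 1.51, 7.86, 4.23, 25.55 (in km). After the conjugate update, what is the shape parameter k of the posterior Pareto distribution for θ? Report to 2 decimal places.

13.73

A Pareto(scale x_m, shape k) prior on the upper bound θ of Uniform(0, θ) is conjugate: posterior is Pareto(max(x_m, max xᵢ), k + n).
Sample maximum = 25.55; prior scale x_m = 20.03 → posterior scale = max = 25.55.
Posterior shape = 3.73 + 10 = 13.73.
Posterior shape k = 13.73.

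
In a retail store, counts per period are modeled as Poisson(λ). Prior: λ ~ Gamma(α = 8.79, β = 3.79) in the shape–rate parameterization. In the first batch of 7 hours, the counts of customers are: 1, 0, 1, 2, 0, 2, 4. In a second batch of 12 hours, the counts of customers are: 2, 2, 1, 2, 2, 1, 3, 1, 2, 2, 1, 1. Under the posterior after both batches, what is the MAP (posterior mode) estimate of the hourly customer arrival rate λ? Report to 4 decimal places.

With a Gamma(shape α, rate β) prior, the Poisson likelihood is conjugate: the posterior is Gamma(α + ΣXᵢ, β + n).
Batch 1: sum of counts S = 10 over n = 7 hours.
After batch 1: Gamma(α+S, β+n) = Gamma(8.79+10, 3.79+7) = Gamma(18.79, 10.79).
Batch 2: sum of counts S = 20 over n = 12 hours.
After batch 2: Gamma(α+S, β+n) = Gamma(18.79+20, 10.79+12) = Gamma(38.79, 22.79).
Mode of Gamma(α,β) for α≥1 is (α−1)/β = 37.79/22.79 = 1.6582.

1.6582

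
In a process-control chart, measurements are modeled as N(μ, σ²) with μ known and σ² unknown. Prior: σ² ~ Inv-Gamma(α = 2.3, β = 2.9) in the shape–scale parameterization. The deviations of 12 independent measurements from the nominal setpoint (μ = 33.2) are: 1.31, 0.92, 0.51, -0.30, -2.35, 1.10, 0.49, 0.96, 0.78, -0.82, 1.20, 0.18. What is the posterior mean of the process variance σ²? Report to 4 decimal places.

With known mean μ and an Inverse-Gamma(α, β) prior on σ², the Normal likelihood is conjugate: posterior is Inv-Gamma(α + n/2, β + Σ(xᵢ−μ)²/2).
Σ(xᵢ−μ)² = (1.31)² + (0.92)² + (0.51)² + (-0.30)² + (-2.35)² + (1.10)² + (0.49)² + (0.96)² + (0.78)² + (-0.82)² + (1.20)² + (0.18)² = 13.5600.
Posterior: Inv-Gamma(2.3 + 12/2, 2.9 + 13.5600/2) = Inv-Gamma(8.30, 9.68000).
E[σ²|data] = β/(α−1) = 9.68000/7.30 = 1.3260.

1.3260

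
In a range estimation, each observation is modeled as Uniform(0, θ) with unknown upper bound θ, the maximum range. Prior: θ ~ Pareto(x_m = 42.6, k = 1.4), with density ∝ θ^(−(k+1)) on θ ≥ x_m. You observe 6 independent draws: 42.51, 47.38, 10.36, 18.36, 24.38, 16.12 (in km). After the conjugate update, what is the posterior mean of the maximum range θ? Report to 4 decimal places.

54.7831

A Pareto(scale x_m, shape k) prior on the upper bound θ of Uniform(0, θ) is conjugate: posterior is Pareto(max(x_m, max xᵢ), k + n).
Sample maximum = 47.38; prior scale x_m = 42.6 → posterior scale = max = 47.38.
Posterior shape = 1.4 + 6 = 7.4.
E[θ|data] = k·x_m/(k−1) = 7.4·47.38/6.4 = 54.7831.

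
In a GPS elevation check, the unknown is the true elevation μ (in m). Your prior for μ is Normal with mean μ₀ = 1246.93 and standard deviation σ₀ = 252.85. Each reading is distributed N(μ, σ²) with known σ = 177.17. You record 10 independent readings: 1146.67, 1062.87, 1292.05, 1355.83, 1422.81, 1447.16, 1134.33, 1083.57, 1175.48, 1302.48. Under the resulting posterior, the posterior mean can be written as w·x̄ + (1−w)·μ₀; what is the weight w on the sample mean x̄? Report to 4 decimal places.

For Normal data with known variance σ², a Normal(μ₀, σ₀²) prior on μ is conjugate. Posterior precision = 1/σ₀² + n/σ²; posterior mean is the precision-weighted average of μ₀ and x̄.
σ₀² = 252.85² = 63933.1225, σ² = 177.17² = 31389.2089. Prior precision 1/σ₀² = 1/63933.1225; data precision n/σ² = 10/31389.2089.
w = (n/σ²)/(1/σ₀² + n/σ²) = n·σ₀²/(σ² + n·σ₀²) = 10·63933.1225/(31389.2089 + 10·63933.1225) = 639331.225/670720.4339 = 0.9532.

0.9532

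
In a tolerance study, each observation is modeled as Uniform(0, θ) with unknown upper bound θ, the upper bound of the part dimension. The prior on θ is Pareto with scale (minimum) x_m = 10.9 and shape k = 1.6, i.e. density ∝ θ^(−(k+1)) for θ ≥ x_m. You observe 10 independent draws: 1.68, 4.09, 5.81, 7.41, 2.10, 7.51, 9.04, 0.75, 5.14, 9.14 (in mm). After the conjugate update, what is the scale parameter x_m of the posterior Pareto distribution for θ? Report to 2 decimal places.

10.90

A Pareto(scale x_m, shape k) prior on the upper bound θ of Uniform(0, θ) is conjugate: posterior is Pareto(max(x_m, max xᵢ), k + n).
Sample maximum = 9.14; prior scale x_m = 10.9 → posterior scale = max = 10.90.
Posterior shape = 1.6 + 10 = 11.6.
Posterior scale x_m = 10.90.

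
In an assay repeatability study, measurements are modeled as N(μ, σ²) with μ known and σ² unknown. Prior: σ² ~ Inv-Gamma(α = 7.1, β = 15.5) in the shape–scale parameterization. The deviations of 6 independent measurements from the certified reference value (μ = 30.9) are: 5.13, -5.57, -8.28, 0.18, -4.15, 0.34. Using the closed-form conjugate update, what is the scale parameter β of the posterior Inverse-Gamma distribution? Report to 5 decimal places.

87.13535

With known mean μ and an Inverse-Gamma(α, β) prior on σ², the Normal likelihood is conjugate: posterior is Inv-Gamma(α + n/2, β + Σ(xᵢ−μ)²/2).
Σ(xᵢ−μ)² = (5.13)² + (-5.57)² + (-8.28)² + (0.18)² + (-4.15)² + (0.34)² = 143.2707.
Posterior: Inv-Gamma(7.1 + 6/2, 15.5 + 143.2707/2) = Inv-Gamma(10.10, 87.13535).
Posterior β = 87.13535.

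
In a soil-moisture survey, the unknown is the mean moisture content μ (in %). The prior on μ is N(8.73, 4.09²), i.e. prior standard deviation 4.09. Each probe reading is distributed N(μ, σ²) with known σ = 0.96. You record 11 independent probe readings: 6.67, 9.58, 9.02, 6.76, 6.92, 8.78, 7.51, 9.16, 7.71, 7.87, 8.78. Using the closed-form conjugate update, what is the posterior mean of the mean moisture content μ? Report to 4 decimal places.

For Normal data with known variance σ², a Normal(μ₀, σ₀²) prior on μ is conjugate. Posterior precision = 1/σ₀² + n/σ²; posterior mean is the precision-weighted average of μ₀ and x̄.
Σxᵢ = 6.67 + 9.58 + 9.02 + 6.76 + 6.92 + 8.78 + 7.51 + 9.16 + 7.71 + 7.87 + 8.78 = 88.76, so n·x̄ = 88.76.
σ₀² = 4.09² = 16.7281, σ² = 0.96² = 0.9216; σ² + n·σ₀² = 0.9216 + 11·16.7281 = 184.9307.
Posterior mean = (μ₀/σ₀² + n·x̄/σ²)/(1/σ₀² + n/σ²) = (σ²·μ₀ + σ₀²·n·x̄)/(σ² + n·σ₀²) = (0.9216·8.73 + 16.7281·88.76)/184.9307 = 1492.831724/184.9307 = 8.0724.

8.0724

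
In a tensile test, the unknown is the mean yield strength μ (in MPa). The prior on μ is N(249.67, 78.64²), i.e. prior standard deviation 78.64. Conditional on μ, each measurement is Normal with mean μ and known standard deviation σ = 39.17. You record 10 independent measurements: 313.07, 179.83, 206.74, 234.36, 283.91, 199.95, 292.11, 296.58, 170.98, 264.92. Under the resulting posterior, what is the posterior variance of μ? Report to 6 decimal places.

For Normal data with known variance σ², a Normal(μ₀, σ₀²) prior on μ is conjugate. Posterior precision = 1/σ₀² + n/σ²; posterior mean is the precision-weighted average of μ₀ and x̄.
σ₀² = 78.64² = 6184.2496, σ² = 39.17² = 1534.2889; σ² + n·σ₀² = 1534.2889 + 10·6184.2496 = 63376.7849.
Posterior precision = 1/σ₀² + n/σ² = 1/6184.2496 + 10/1534.2889 = (σ² + n·σ₀²)/(σ₀²σ²) = 63376.7849/(6184.2496·1534.2889); posterior variance σₙ² = σ₀²σ²/(σ² + n·σ₀²) = 6184.2496·1534.2889/63376.7849 = 149.714529.

149.714529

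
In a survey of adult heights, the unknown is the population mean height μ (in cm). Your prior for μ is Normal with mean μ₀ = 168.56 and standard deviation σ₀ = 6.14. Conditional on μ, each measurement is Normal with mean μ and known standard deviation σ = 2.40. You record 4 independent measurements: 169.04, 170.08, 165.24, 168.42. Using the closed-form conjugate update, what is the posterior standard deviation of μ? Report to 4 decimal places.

1.1777

For Normal data with known variance σ², a Normal(μ₀, σ₀²) prior on μ is conjugate. Posterior precision = 1/σ₀² + n/σ²; posterior mean is the precision-weighted average of μ₀ and x̄.
σ₀² = 6.14² = 37.6996, σ² = 2.40² = 5.76; σ² + n·σ₀² = 5.76 + 4·37.6996 = 156.5584.
Posterior precision = 1/σ₀² + n/σ² = 1/37.6996 + 4/5.76 = (σ² + n·σ₀²)/(σ₀²σ²) = 156.5584/(37.6996·5.76); posterior variance σₙ² = σ₀²σ²/(σ² + n·σ₀²) = 37.6996·5.76/156.5584 = 1.387020.
Posterior SD = √σₙ² = √(37.6996·5.76/156.5584) = 1.1777.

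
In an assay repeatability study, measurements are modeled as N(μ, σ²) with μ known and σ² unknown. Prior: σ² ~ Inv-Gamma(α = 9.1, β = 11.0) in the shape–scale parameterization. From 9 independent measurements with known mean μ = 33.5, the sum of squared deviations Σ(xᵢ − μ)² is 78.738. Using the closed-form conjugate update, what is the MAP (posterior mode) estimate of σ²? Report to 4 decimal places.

3.4499

With known mean μ and an Inverse-Gamma(α, β) prior on σ², the Normal likelihood is conjugate: posterior is Inv-Gamma(α + n/2, β + Σ(xᵢ−μ)²/2).
Posterior: Inv-Gamma(9.1 + 9/2, 11.0 + 78.738/2) = Inv-Gamma(13.60, 50.3690).
Mode = β/(α+1) = 50.3690/14.60 = 3.4499.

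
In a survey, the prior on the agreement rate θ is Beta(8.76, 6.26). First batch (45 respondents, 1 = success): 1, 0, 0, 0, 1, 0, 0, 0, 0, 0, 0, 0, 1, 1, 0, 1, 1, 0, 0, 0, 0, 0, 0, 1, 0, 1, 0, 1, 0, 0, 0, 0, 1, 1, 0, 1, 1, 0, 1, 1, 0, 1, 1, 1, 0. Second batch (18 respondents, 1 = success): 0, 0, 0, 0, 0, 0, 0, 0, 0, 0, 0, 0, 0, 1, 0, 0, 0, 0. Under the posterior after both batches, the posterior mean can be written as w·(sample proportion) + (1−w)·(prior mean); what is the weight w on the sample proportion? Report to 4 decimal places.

0.8075

The Beta prior is conjugate to a Binomial/Bernoulli likelihood; the update adds successes to α and failures to β.
Total number of respondents: n = 45 + 18 = 63.
Posterior mean = (α₀+k)/(α₀+β₀+n) = [n/(α₀+β₀+n)]·(k/n) + [(α₀+β₀)/(α₀+β₀+n)]·α₀/(α₀+β₀), so only n and the prior enter the weight.
The weight on the data is w = n/(α₀+β₀+n) = 63/(8.76+6.26+63) = 63/78.02 = 0.8075.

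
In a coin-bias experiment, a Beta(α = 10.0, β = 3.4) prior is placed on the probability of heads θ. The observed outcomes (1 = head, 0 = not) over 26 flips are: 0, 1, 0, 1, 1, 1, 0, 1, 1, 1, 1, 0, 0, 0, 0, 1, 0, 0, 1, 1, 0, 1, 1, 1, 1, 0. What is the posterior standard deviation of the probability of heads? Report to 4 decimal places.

The Beta prior is conjugate to a Binomial/Bernoulli likelihood; the update adds successes to α and failures to β.
Posterior: Beta(α+k, β+n−k) = Beta(10.0+15, 3.4+11) = Beta(25.0, 14.4).
Var = αβ/((α+β)²(α+β+1)) = 25.0·14.4/(39.4²·40.4) = 0.00574022; SD = √0.00574022 = 0.0758.

0.0758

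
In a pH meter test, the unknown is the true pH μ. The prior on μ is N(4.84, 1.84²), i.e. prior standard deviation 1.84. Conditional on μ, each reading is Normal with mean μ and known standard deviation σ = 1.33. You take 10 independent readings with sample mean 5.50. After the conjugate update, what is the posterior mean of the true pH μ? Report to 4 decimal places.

For Normal data with known variance σ², a Normal(μ₀, σ₀²) prior on μ is conjugate. Posterior precision = 1/σ₀² + n/σ²; posterior mean is the precision-weighted average of μ₀ and x̄.
n·x̄ = 10·5.50 = 55.
σ₀² = 1.84² = 3.3856, σ² = 1.33² = 1.7689; σ² + n·σ₀² = 1.7689 + 10·3.3856 = 35.6249.
Posterior mean = (μ₀/σ₀² + n·x̄/σ²)/(1/σ₀² + n/σ²) = (σ²·μ₀ + σ₀²·n·x̄)/(σ² + n·σ₀²) = (1.7689·4.84 + 3.3856·55)/35.6249 = 194.769476/35.6249 = 5.4672.

5.4672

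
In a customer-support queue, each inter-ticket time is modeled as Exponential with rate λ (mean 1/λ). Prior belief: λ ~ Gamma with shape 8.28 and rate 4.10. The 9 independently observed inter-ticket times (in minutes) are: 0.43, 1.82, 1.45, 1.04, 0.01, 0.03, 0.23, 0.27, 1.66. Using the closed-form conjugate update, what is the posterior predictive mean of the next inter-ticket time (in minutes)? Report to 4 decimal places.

With a Gamma(shape α, rate β) prior on the exponential rate λ, the posterior after n observations with total T = Σxᵢ is Gamma(α+n, β+T).
Sum of observations T = 6.94 minutes; n = 9.
Posterior: Gamma(8.28+9, 4.10+6.94) = Gamma(17.28, 11.04).
The predictive distribution for the next observation is Lomax; its mean is β/(α−1) = 11.04/16.28 = 0.6781.

0.6781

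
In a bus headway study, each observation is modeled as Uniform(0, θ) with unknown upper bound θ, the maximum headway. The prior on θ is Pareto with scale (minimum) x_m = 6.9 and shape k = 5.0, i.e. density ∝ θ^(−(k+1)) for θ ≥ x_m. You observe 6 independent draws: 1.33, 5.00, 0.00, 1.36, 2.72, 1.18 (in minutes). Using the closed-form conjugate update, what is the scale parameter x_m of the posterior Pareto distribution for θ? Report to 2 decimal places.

6.90

A Pareto(scale x_m, shape k) prior on the upper bound θ of Uniform(0, θ) is conjugate: posterior is Pareto(max(x_m, max xᵢ), k + n).
Sample maximum = 5.00; prior scale x_m = 6.9 → posterior scale = max = 6.90.
Posterior shape = 5.0 + 6 = 11.0.
Posterior scale x_m = 6.90.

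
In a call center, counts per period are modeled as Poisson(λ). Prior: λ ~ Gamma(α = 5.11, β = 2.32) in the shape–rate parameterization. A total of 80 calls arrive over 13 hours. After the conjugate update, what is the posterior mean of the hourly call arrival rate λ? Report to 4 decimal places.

With a Gamma(shape α, rate β) prior, the Poisson likelihood is conjugate: the posterior is Gamma(α + ΣXᵢ, β + n).
Posterior: Gamma(α+S, β+n) = Gamma(5.11+80, 2.32+13) = Gamma(85.11, 15.32).
Posterior mean = α/β = 85.11/15.32 = 5.5555.

5.5555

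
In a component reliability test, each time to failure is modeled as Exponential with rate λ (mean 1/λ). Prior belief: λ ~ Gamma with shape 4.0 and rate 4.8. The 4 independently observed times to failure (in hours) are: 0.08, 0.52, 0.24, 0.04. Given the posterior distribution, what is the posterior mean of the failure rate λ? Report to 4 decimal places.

1.4085

With a Gamma(shape α, rate β) prior on the exponential rate λ, the posterior after n observations with total T = Σxᵢ is Gamma(α+n, β+T).
Sum of observations T = 0.88 hours; n = 4.
Posterior: Gamma(4.0+4, 4.8+0.88) = Gamma(8.0, 5.68).
Posterior mean of λ = α/β = 8.0/5.68 = 1.4085.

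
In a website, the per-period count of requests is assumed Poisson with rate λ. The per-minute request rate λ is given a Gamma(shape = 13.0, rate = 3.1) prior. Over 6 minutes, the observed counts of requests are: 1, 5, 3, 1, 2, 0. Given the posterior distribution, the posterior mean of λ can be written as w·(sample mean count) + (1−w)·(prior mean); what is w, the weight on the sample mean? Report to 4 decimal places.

0.6593

With a Gamma(shape α, rate β) prior, the Poisson likelihood is conjugate: the posterior is Gamma(α + ΣXᵢ, β + n).
Posterior mean = (α₀+S)/(β₀+n) = [n/(β₀+n)]·(S/n) + [β₀/(β₀+n)]·(α₀/β₀), so only n and β₀ enter the weight.
Weight on data w = n/(β₀+n) = 6/(3.1+6) = 6/9.1 = 0.6593.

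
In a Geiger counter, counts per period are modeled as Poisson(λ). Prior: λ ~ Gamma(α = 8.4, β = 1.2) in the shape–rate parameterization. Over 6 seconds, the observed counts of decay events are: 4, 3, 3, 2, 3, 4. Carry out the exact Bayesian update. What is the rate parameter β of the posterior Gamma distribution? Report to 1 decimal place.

7.2

With a Gamma(shape α, rate β) prior, the Poisson likelihood is conjugate: the posterior is Gamma(α + ΣXᵢ, β + n).
Sum of counts S = 19 over n = 6 seconds.
Posterior: Gamma(α+S, β+n) = Gamma(8.4+19, 1.2+6) = Gamma(27.4, 7.2).
Posterior β = 7.2.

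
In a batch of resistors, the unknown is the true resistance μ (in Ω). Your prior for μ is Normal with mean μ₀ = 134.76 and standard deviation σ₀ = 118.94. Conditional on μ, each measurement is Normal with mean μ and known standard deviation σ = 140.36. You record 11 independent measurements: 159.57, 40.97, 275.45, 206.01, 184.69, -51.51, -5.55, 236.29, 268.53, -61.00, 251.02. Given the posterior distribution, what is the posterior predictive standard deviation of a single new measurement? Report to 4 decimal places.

For Normal data with known variance σ², a Normal(μ₀, σ₀²) prior on μ is conjugate. Posterior precision = 1/σ₀² + n/σ²; posterior mean is the precision-weighted average of μ₀ and x̄.
σ₀² = 118.94² = 14146.7236, σ² = 140.36² = 19700.9296; σ² + n·σ₀² = 19700.9296 + 11·14146.7236 = 175314.8892.
Posterior precision = 1/σ₀² + n/σ² = 1/14146.7236 + 11/19700.9296 = (σ² + n·σ₀²)/(σ₀²σ²) = 175314.8892/(14146.7236·19700.9296); posterior variance σₙ² = σ₀²σ²/(σ² + n·σ₀²) = 14146.7236·19700.9296/175314.8892 = 1589.731522.
Predictive variance for one new observation = σₙ² + σ² = 14146.7236·19700.9296/175314.8892 + 19700.9296 = σ²·(σ₀² + 175314.8892)/175314.8892 = 19700.9296·189461.6128/175314.8892 = 21290.661122; SD = √(19700.9296·189461.6128/175314.8892) = 145.9132.

145.9132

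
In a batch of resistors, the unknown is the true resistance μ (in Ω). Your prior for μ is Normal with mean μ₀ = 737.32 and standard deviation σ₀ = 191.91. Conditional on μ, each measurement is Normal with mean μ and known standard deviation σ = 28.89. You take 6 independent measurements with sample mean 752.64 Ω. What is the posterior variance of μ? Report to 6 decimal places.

For Normal data with known variance σ², a Normal(μ₀, σ₀²) prior on μ is conjugate. Posterior precision = 1/σ₀² + n/σ²; posterior mean is the precision-weighted average of μ₀ and x̄.
σ₀² = 191.91² = 36829.4481, σ² = 28.89² = 834.6321; σ² + n·σ₀² = 834.6321 + 6·36829.4481 = 221811.3207.
Posterior precision = 1/σ₀² + n/σ² = 1/36829.4481 + 6/834.6321 = (σ² + n·σ₀²)/(σ₀²σ²) = 221811.3207/(36829.4481·834.6321); posterior variance σₙ² = σ₀²σ²/(σ² + n·σ₀²) = 36829.4481·834.6321/221811.3207 = 138.581924.

138.581924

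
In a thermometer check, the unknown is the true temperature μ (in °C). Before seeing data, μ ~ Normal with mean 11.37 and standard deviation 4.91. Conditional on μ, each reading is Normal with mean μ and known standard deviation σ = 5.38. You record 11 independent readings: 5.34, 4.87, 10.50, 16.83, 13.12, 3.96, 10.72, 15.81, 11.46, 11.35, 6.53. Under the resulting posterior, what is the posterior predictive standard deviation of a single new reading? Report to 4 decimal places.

For Normal data with known variance σ², a Normal(μ₀, σ₀²) prior on μ is conjugate. Posterior precision = 1/σ₀² + n/σ²; posterior mean is the precision-weighted average of μ₀ and x̄.
σ₀² = 4.91² = 24.1081, σ² = 5.38² = 28.9444; σ² + n·σ₀² = 28.9444 + 11·24.1081 = 294.1335.
Posterior precision = 1/σ₀² + n/σ² = 1/24.1081 + 11/28.9444 = (σ² + n·σ₀²)/(σ₀²σ²) = 294.1335/(24.1081·28.9444); posterior variance σₙ² = σ₀²σ²/(σ² + n·σ₀²) = 24.1081·28.9444/294.1335 = 2.372373.
Predictive variance for one new observation = σₙ² + σ² = 24.1081·28.9444/294.1335 + 28.9444 = σ²·(σ₀² + 294.1335)/294.1335 = 28.9444·318.2416/294.1335 = 31.316773; SD = √(28.9444·318.2416/294.1335) = 5.5961.

5.5961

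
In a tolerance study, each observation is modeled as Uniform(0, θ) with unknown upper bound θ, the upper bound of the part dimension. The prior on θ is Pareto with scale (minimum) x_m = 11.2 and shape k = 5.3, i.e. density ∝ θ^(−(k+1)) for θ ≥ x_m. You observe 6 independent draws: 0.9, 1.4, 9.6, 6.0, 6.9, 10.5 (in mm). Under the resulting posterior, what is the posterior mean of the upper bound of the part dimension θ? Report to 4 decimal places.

A Pareto(scale x_m, shape k) prior on the upper bound θ of Uniform(0, θ) is conjugate: posterior is Pareto(max(x_m, max xᵢ), k + n).
Sample maximum = 10.5; prior scale x_m = 11.2 → posterior scale = max = 11.2.
Posterior shape = 5.3 + 6 = 11.3.
E[θ|data] = k·x_m/(k−1) = 11.3·11.2/10.3 = 12.2874.

12.2874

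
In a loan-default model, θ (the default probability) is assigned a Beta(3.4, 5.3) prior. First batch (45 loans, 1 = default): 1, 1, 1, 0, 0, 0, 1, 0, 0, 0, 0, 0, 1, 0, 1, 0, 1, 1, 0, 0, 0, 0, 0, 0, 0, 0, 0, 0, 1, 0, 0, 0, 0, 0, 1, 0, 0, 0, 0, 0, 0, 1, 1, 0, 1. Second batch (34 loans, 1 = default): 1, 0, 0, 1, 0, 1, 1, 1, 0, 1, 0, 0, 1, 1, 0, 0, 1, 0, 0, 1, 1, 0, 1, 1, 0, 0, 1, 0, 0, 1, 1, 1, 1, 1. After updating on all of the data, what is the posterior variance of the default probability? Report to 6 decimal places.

The Beta prior is conjugate to a Binomial/Bernoulli likelihood; the update adds successes to α and failures to β.
After batch 1: Beta(3.4+13, 5.3+32) = Beta(16.4, 37.3).
After batch 2: Beta(16.4+19, 37.3+15) = Beta(35.4, 52.3).
Var = αβ/((α+β)²(α+β+1)) = 35.4·52.3/(87.7²·88.7) = 0.002714.

0.002714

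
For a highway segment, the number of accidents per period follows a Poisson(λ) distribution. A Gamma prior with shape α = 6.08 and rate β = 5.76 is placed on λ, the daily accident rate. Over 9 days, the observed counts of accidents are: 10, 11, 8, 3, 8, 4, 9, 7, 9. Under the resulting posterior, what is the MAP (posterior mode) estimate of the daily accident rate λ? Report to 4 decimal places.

With a Gamma(shape α, rate β) prior, the Poisson likelihood is conjugate: the posterior is Gamma(α + ΣXᵢ, β + n).
Sum of counts S = 69 over n = 9 days.
Posterior: Gamma(α+S, β+n) = Gamma(6.08+69, 5.76+9) = Gamma(75.08, 14.76).
Mode of Gamma(α,β) for α≥1 is (α−1)/β = 74.08/14.76 = 5.0190.

5.0190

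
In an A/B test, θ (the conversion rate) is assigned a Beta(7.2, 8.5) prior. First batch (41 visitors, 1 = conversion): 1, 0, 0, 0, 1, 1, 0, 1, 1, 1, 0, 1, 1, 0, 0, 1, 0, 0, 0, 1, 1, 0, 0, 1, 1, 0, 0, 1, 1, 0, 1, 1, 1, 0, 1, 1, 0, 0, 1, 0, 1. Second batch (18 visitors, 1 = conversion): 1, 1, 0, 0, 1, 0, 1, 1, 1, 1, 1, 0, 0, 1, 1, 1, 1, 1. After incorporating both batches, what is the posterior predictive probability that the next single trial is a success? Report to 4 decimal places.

The Beta prior is conjugate to a Binomial/Bernoulli likelihood; the update adds successes to α and failures to β.
After batch 1: Beta(7.2+22, 8.5+19) = Beta(29.2, 27.5).
After batch 2: Beta(29.2+13, 27.5+5) = Beta(42.2, 32.5).
For a single future Bernoulli trial, P(success | data) = α/(α+β) = 0.5649.

0.5649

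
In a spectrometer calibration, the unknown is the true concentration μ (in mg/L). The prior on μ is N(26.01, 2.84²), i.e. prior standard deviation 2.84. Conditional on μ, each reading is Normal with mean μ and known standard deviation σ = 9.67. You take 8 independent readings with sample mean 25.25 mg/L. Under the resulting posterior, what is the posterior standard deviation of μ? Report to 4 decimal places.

2.1846

For Normal data with known variance σ², a Normal(μ₀, σ₀²) prior on μ is conjugate. Posterior precision = 1/σ₀² + n/σ²; posterior mean is the precision-weighted average of μ₀ and x̄.
σ₀² = 2.84² = 8.0656, σ² = 9.67² = 93.5089; σ² + n·σ₀² = 93.5089 + 8·8.0656 = 158.0337.
Posterior precision = 1/σ₀² + n/σ² = 1/8.0656 + 8/93.5089 = (σ² + n·σ₀²)/(σ₀²σ²) = 158.0337/(8.0656·93.5089); posterior variance σₙ² = σ₀²σ²/(σ² + n·σ₀²) = 8.0656·93.5089/158.0337 = 4.772434.
Posterior SD = √σₙ² = √(8.0656·93.5089/158.0337) = 2.1846.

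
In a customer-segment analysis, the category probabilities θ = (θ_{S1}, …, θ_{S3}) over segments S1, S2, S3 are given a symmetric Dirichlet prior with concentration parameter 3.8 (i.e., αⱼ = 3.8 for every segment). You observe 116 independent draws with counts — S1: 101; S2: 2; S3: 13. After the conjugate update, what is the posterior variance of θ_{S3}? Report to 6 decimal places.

0.000892

The Dirichlet prior is conjugate to the Multinomial likelihood: each posterior αⱼ = prior αⱼ + observed count nⱼ.
Posterior concentration: (104.8, 5.8, 16.8), total = 127.4.
Var[θ_j] = α_j(Σα−α_j)/((Σα)²(Σα+1)) = 16.8·110.6/(127.4²·128.4) = 0.000892.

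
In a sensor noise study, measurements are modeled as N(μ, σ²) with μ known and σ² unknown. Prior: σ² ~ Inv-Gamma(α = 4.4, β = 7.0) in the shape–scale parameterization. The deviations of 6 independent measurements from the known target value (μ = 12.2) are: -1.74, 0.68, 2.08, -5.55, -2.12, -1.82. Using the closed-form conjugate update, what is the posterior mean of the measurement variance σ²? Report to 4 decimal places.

With known mean μ and an Inverse-Gamma(α, β) prior on σ², the Normal likelihood is conjugate: posterior is Inv-Gamma(α + n/2, β + Σ(xᵢ−μ)²/2).
Σ(xᵢ−μ)² = (-1.74)² + (0.68)² + (2.08)² + (-5.55)² + (-2.12)² + (-1.82)² = 46.4257.
Posterior: Inv-Gamma(4.4 + 6/2, 7.0 + 46.4257/2) = Inv-Gamma(7.40, 30.21285).
E[σ²|data] = β/(α−1) = 30.21285/6.40 = 4.7208.

4.7208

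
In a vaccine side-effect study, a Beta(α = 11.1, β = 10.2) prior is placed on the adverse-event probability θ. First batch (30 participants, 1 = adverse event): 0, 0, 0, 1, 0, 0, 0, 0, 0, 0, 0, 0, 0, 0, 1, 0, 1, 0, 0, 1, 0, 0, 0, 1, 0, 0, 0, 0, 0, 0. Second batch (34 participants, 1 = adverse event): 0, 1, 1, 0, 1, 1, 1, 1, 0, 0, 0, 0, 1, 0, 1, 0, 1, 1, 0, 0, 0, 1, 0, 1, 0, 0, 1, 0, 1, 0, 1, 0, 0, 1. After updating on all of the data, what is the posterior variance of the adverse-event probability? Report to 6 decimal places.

0.002720

The Beta prior is conjugate to a Binomial/Bernoulli likelihood; the update adds successes to α and failures to β.
After batch 1: Beta(11.1+5, 10.2+25) = Beta(16.1, 35.2).
After batch 2: Beta(16.1+16, 35.2+18) = Beta(32.1, 53.2).
Var = αβ/((α+β)²(α+β+1)) = 32.1·53.2/(85.3²·86.3) = 0.002720.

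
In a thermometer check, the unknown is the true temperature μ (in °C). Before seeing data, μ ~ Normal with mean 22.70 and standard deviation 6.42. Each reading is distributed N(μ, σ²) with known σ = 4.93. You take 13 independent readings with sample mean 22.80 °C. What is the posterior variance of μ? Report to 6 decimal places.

For Normal data with known variance σ², a Normal(μ₀, σ₀²) prior on μ is conjugate. Posterior precision = 1/σ₀² + n/σ²; posterior mean is the precision-weighted average of μ₀ and x̄.
σ₀² = 6.42² = 41.2164, σ² = 4.93² = 24.3049; σ² + n·σ₀² = 24.3049 + 13·41.2164 = 560.1181.
Posterior precision = 1/σ₀² + n/σ² = 1/41.2164 + 13/24.3049 = (σ² + n·σ₀²)/(σ₀²σ²) = 560.1181/(41.2164·24.3049); posterior variance σₙ² = σ₀²σ²/(σ² + n·σ₀²) = 41.2164·24.3049/560.1181 = 1.788481.

1.788481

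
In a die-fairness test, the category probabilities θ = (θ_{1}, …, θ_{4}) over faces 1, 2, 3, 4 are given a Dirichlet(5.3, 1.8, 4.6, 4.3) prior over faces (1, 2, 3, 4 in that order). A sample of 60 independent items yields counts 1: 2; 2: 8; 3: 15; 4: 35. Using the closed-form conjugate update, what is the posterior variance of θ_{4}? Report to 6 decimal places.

0.003243

The Dirichlet prior is conjugate to the Multinomial likelihood: each posterior αⱼ = prior αⱼ + observed count nⱼ.
Posterior concentration: (7.3, 9.8, 19.6, 39.3), total = 76.0.
Var[θ_j] = α_j(Σα−α_j)/((Σα)²(Σα+1)) = 39.3·36.7/(76.0²·77.0) = 0.003243.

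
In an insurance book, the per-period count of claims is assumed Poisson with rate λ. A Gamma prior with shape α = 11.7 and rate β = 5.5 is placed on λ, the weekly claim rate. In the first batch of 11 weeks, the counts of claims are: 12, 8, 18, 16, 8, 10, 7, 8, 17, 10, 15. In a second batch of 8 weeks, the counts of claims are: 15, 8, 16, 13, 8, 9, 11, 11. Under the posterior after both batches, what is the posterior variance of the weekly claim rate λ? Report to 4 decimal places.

0.3860

With a Gamma(shape α, rate β) prior, the Poisson likelihood is conjugate: the posterior is Gamma(α + ΣXᵢ, β + n).
Batch 1: sum of counts S = 129 over n = 11 weeks.
After batch 1: Gamma(α+S, β+n) = Gamma(11.7+129, 5.5+11) = Gamma(140.7, 16.5).
Batch 2: sum of counts S = 91 over n = 8 weeks.
After batch 2: Gamma(α+S, β+n) = Gamma(140.7+91, 16.5+8) = Gamma(231.7, 24.5).
Var = α/β² = 231.7/24.5² = 0.3860.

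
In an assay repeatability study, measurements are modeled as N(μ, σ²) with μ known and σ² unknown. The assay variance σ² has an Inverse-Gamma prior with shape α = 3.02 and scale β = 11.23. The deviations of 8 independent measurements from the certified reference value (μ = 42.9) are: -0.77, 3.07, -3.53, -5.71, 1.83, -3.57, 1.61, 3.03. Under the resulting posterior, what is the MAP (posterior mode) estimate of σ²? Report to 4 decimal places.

With known mean μ and an Inverse-Gamma(α, β) prior on σ², the Normal likelihood is conjugate: posterior is Inv-Gamma(α + n/2, β + Σ(xᵢ−μ)²/2).
Σ(xᵢ−μ)² = (-0.77)² + (3.07)² + (-3.53)² + (-5.71)² + (1.83)² + (-3.57)² + (1.61)² + (3.03)² = 82.9496.
Posterior: Inv-Gamma(3.02 + 8/2, 11.23 + 82.9496/2) = Inv-Gamma(7.02, 52.70480).
Mode = β/(α+1) = 52.70480/8.02 = 6.5717.

6.5717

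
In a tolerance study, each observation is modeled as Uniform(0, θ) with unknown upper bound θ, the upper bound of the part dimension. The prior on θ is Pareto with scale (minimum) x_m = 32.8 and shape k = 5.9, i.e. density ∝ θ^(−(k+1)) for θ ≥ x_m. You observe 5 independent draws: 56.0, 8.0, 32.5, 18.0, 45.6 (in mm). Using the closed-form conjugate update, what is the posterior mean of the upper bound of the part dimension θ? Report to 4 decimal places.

A Pareto(scale x_m, shape k) prior on the upper bound θ of Uniform(0, θ) is conjugate: posterior is Pareto(max(x_m, max xᵢ), k + n).
Sample maximum = 56.0; prior scale x_m = 32.8 → posterior scale = max = 56.0.
Posterior shape = 5.9 + 5 = 10.9.
E[θ|data] = k·x_m/(k−1) = 10.9·56.0/9.9 = 61.6566.

61.6566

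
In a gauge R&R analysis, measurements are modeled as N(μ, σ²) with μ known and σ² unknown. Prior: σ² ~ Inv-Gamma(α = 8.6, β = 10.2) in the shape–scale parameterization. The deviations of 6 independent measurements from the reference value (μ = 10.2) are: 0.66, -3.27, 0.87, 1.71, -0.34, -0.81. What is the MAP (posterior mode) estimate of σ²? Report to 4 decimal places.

1.4278

With known mean μ and an Inverse-Gamma(α, β) prior on σ², the Normal likelihood is conjugate: posterior is Inv-Gamma(α + n/2, β + Σ(xᵢ−μ)²/2).
Σ(xᵢ−μ)² = (0.66)² + (-3.27)² + (0.87)² + (1.71)² + (-0.34)² + (-0.81)² = 15.5812.
Posterior: Inv-Gamma(8.6 + 6/2, 10.2 + 15.5812/2) = Inv-Gamma(11.60, 17.99060).
Mode = β/(α+1) = 17.99060/12.60 = 1.4278.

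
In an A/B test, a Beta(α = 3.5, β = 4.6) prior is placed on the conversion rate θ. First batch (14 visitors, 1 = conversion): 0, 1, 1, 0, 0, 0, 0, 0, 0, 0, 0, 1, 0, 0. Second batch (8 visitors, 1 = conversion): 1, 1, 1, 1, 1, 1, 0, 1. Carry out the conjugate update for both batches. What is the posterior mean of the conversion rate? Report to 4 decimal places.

0.4485

The Beta prior is conjugate to a Binomial/Bernoulli likelihood; the update adds successes to α and failures to β.
After batch 1: Beta(3.5+3, 4.6+11) = Beta(6.5, 15.6).
After batch 2: Beta(6.5+7, 15.6+1) = Beta(13.5, 16.6).
Posterior mean = α/(α+β) = 13.5/30.1 = 0.4485.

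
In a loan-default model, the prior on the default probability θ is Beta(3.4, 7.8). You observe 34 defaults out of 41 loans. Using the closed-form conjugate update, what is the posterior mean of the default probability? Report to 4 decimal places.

The Beta prior is conjugate to a Binomial/Bernoulli likelihood; the update adds successes to α and failures to β.
Posterior: Beta(α+k, β+n−k) = Beta(3.4+34, 7.8+7) = Beta(37.4, 14.8).
Posterior mean = α/(α+β) = 37.4/52.2 = 0.7165.

0.7165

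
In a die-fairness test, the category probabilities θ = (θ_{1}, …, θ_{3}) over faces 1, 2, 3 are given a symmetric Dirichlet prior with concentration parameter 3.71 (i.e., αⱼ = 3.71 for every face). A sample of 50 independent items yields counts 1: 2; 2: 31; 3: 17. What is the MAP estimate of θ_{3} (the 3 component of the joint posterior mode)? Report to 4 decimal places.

0.3391

The Dirichlet prior is conjugate to the Multinomial likelihood: each posterior αⱼ = prior αⱼ + observed count nⱼ.
Posterior concentration: (5.71, 34.71, 20.71), total = 61.13.
Joint mode component: (α_{3}−1)/(Σα−K) = 19.71/58.13 = 0.3391.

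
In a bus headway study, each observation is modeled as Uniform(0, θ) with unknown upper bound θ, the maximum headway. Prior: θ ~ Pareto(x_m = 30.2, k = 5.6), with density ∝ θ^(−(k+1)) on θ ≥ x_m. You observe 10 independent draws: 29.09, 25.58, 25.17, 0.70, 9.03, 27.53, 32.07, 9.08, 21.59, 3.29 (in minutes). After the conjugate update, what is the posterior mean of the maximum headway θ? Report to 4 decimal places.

34.2666

A Pareto(scale x_m, shape k) prior on the upper bound θ of Uniform(0, θ) is conjugate: posterior is Pareto(max(x_m, max xᵢ), k + n).
Sample maximum = 32.07; prior scale x_m = 30.2 → posterior scale = max = 32.07.
Posterior shape = 5.6 + 10 = 15.6.
E[θ|data] = k·x_m/(k−1) = 15.6·32.07/14.6 = 34.2666.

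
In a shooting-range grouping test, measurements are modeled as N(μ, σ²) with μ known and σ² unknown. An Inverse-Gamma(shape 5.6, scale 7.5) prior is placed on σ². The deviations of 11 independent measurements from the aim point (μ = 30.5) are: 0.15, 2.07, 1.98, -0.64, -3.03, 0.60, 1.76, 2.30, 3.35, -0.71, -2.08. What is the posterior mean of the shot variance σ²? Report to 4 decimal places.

2.8524

With known mean μ and an Inverse-Gamma(α, β) prior on σ², the Normal likelihood is conjugate: posterior is Inv-Gamma(α + n/2, β + Σ(xᵢ−μ)²/2).
Σ(xᵢ−μ)² = (0.15)² + (2.07)² + (1.98)² + (-0.64)² + (-3.03)² + (0.60)² + (1.76)² + (2.30)² + (3.35)² + (-0.71)² + (-2.08)² = 42.6189.
Posterior: Inv-Gamma(5.6 + 11/2, 7.5 + 42.6189/2) = Inv-Gamma(11.10, 28.80945).
E[σ²|data] = β/(α−1) = 28.80945/10.10 = 2.8524.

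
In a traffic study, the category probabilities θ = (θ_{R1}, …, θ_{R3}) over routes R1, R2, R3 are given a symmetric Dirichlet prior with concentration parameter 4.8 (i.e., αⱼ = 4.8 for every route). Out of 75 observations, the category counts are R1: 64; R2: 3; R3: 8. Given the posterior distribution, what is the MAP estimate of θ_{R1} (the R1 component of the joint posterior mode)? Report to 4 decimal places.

The Dirichlet prior is conjugate to the Multinomial likelihood: each posterior αⱼ = prior αⱼ + observed count nⱼ.
Posterior concentration: (68.8, 7.8, 12.8), total = 89.4.
Joint mode component: (α_{R1}−1)/(Σα−K) = 67.8/86.4 = 0.7847.

0.7847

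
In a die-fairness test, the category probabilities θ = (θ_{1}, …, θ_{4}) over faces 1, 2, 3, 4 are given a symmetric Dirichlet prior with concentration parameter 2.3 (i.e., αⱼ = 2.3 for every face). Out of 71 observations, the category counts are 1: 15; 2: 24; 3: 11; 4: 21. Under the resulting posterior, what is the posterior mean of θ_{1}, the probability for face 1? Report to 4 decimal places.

0.2157

The Dirichlet prior is conjugate to the Multinomial likelihood: each posterior αⱼ = prior αⱼ + observed count nⱼ.
Posterior concentration: (17.3, 26.3, 13.3, 23.3), total = 80.2.
E[θ_{1}|data] = α_{1}/Σα = 17.3/80.2 = 0.2157.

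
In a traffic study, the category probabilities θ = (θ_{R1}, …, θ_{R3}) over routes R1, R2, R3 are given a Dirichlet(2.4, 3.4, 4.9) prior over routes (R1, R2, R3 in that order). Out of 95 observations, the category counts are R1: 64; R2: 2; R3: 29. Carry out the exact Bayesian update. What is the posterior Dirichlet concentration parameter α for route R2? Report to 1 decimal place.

5.4

The Dirichlet prior is conjugate to the Multinomial likelihood: each posterior αⱼ = prior αⱼ + observed count nⱼ.
Posterior concentration: (66.4, 5.4, 33.9), total = 105.7.
α_{R2} = 3.4 + 2 = 5.4.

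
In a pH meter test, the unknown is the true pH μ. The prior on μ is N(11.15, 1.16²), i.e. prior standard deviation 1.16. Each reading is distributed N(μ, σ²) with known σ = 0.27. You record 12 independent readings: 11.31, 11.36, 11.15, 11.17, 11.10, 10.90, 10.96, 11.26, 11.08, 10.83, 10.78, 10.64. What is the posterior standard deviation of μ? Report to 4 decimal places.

For Normal data with known variance σ², a Normal(μ₀, σ₀²) prior on μ is conjugate. Posterior precision = 1/σ₀² + n/σ²; posterior mean is the precision-weighted average of μ₀ and x̄.
σ₀² = 1.16² = 1.3456, σ² = 0.27² = 0.0729; σ² + n·σ₀² = 0.0729 + 12·1.3456 = 16.2201.
Posterior precision = 1/σ₀² + n/σ² = 1/1.3456 + 12/0.0729 = (σ² + n·σ₀²)/(σ₀²σ²) = 16.2201/(1.3456·0.0729); posterior variance σₙ² = σ₀²σ²/(σ² + n·σ₀²) = 1.3456·0.0729/16.2201 = 0.006048.
Posterior SD = √σₙ² = √(1.3456·0.0729/16.2201) = 0.0778.

0.0778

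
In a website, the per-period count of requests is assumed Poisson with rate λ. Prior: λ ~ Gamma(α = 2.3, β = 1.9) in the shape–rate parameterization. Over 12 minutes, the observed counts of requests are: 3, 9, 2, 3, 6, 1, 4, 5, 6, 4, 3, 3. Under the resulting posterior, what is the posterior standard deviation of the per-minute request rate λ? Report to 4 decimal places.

0.5153

With a Gamma(shape α, rate β) prior, the Poisson likelihood is conjugate: the posterior is Gamma(α + ΣXᵢ, β + n).
Sum of counts S = 49 over n = 12 minutes.
Posterior: Gamma(α+S, β+n) = Gamma(2.3+49, 1.9+12) = Gamma(51.3, 13.9).
SD = √α/β = √51.3/13.9 = 0.5153.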